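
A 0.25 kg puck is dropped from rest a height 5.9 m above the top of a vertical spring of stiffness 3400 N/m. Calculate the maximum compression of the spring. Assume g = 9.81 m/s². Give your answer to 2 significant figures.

x = 0.093 m

Measuring PE from the top of the relaxed spring, at max compression the puck has dropped H + x with zero KE, so:
mg(H + x) = ½kx²
½(3400)x² − (0.25)(9.81)x − (0.25)(9.81)(5.9) = 0
1700x² − 2.453x − 14.47 = 0
x = [2.453 + √(6.015 + 98394)]/(2 × 1700) = 0.09298 m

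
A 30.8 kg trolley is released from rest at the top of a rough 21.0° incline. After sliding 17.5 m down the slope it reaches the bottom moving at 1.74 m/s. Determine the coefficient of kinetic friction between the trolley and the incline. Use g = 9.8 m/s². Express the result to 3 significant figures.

mgh = ½mv² + μ_k (mg cosθ) L, with h = L sinθ
mgL sinθ = 1893.0 J; ½mv² = 46.625 J
W_f = 1893.0 − 46.625 = 1846 J
μ_k = W_f/(mg cosθ · L) = 1846/(281.8 × 17.5) = 0.3744

μ_k = 0.374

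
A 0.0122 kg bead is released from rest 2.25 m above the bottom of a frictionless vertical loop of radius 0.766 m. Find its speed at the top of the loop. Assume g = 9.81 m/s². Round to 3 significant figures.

Energy conservation: mgh = ½mv_top² + mg(2r)
v_top² = 2g(h − 2r) = 2(9.81)(2.25 − 1.532) = 14.09
v_top = 3.753 m/s

v = 3.75 m/s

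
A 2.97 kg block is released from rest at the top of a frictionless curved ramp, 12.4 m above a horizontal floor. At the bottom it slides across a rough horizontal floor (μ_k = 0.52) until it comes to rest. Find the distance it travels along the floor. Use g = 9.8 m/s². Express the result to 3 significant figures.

d = 23.8 m

Applying the work–energy principle:
At rest all PE has been dissipated by friction: mgh = μ_k m g d
d = h/μ_k = 12.4/0.52 = 23.85 m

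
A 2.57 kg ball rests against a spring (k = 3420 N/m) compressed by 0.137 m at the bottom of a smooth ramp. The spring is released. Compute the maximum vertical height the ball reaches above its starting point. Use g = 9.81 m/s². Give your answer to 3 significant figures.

All spring PE becomes gravitational PE at the highest point: ½kx² = mgh
h = kx²/(2mg) = (3420)(0.137)²/(2 × 2.57 × 9.81) = 1.273 m

h = 1.27 m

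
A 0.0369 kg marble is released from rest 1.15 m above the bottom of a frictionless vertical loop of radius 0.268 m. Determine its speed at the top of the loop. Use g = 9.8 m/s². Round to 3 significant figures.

Energy conservation: mgh = ½mv_top² + mg(2r)
v_top² = 2g(h − 2r) = 2(9.8)(1.15 − 0.5360) = 12.03
v_top = 3.469 m/s

v = 3.47 m/s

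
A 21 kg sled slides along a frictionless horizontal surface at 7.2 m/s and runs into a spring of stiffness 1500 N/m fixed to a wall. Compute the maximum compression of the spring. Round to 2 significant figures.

x = 0.85 m

At max compression the sled is momentarily at rest: ½mv² = ½kx²
x = v√(m/k) = 7.2 × √(21/1500) = 0.8519 m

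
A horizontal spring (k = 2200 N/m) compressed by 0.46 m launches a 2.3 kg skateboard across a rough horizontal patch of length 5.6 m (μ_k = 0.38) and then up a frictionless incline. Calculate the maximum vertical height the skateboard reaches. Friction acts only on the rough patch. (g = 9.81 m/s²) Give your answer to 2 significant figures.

Spring energy: E₀ = ½kx² = ½(2200)(0.46)² = 232.76 J
Friction: W_f = μ_k mg d = (0.38)(2.3)(9.81)(5.6) = 48.01 J
Energy at base of ramp: E = 232.76 − 48.01 = 184.75 J
At max height all remaining energy is PE: mgh = E ⇒ h = E/(mg) = 184.75/(2.3 × 9.81) = 8.188 m

h = 8.2 m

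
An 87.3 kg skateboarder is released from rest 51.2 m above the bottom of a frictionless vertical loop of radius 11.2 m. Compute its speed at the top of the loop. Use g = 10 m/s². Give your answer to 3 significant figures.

Energy conservation: mgh = ½mv_top² + mg(2r)
v_top² = 2g(h − 2r) = 2(10)(51.2 − 22.40) = 576.0
v_top = 24.00 m/s

v = 24.0 m/s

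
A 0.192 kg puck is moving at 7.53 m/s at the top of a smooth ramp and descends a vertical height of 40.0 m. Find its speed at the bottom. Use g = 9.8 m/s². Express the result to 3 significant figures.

v = 29.0 m/s

Energy conservation between the two points: ½mv₀² + mgh = ½mv²
The mass cancels from both sides.
v² = v₀² + 2gh = (7.53)² + 2(9.8)(40.0) = 840.70
v = √840.70 = 28.99 m/s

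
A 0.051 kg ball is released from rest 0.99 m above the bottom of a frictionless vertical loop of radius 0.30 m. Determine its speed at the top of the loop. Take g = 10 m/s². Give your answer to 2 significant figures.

Energy conservation: mgh = ½mv_top² + mg(2r)
v_top² = 2g(h − 2r) = 2(10)(0.99 − 0.6000) = 7.800
v_top = 2.793 m/s

v = 2.8 m/s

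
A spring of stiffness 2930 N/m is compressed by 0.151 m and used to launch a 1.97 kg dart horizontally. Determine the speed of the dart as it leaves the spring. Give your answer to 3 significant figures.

Spring PE converts entirely to kinetic energy: ½kx² = ½mv²
v = x√(k/m) = 0.151 × √(2930/1.97) = 5.823 m/s

v = 5.82 m/s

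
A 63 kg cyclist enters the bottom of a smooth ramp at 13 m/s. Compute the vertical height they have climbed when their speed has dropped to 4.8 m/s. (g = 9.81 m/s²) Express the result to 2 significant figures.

Conservation of energy: ½mv₁² = ½mv₂² + mgh
h = (v₁² − v₂²)/(2g) = (13² − 4.8²)/(2 × 9.81) = 7.439 m

h = 7.4 m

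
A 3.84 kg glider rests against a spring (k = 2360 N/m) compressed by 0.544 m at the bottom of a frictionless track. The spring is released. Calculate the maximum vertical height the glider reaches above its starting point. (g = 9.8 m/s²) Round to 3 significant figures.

h = 9.28 m

All spring PE becomes gravitational PE at the highest point: ½kx² = mgh
h = kx²/(2mg) = (2360)(0.544)²/(2 × 3.84 × 9.8) = 9.279 m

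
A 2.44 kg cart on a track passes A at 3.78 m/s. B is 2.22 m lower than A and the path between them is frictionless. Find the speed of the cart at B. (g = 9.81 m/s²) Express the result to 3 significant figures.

v = 7.61 m/s

Mechanical energy is conserved (no friction): ½mv₀² + mgh = ½mv²
v² = v₀² + 2gh = (3.78)² + 2(9.81)(2.22) = 57.845
v = √57.845 = 7.606 m/s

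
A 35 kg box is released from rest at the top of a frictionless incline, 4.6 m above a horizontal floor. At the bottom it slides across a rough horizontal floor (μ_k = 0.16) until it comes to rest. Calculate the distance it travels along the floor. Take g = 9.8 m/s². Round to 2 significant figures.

Energy bookkeeping (friction removes W_f = μ_k N d):
At rest all PE has been dissipated by friction: mgh = μ_k m g d
d = h/μ_k = 4.6/0.16 = 28.75 m

d = 29 m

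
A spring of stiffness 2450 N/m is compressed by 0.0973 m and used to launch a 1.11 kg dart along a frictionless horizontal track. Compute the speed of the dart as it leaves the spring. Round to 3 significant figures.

v = 4.57 m/s

Conservation of energy: ½kx² = ½mv²
v = x√(k/m) = 0.0973 × √(2450/1.11) = 4.571 m/s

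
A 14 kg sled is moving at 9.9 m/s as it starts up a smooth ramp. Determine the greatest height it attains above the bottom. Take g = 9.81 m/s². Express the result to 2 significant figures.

By energy conservation, ½mv² = mgh
h = v²/(2g) = 9.9²/(2 × 9.81) = 4.995 m

h = 5.0 m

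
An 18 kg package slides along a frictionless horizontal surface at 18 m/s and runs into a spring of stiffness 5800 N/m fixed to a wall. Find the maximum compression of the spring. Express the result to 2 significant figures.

Conservation of energy between contact and max compression: ½mv² = ½kx²
x = v√(m/k) = 18 × √(18/5800) = 1.003 m

x = 1.0 m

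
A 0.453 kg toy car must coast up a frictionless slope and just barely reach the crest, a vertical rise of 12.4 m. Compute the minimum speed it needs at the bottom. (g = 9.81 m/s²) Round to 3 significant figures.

At the top it is momentarily at rest, so all KE converts to PE: ½mv² = mgh
v = √(2gh) = √(2 × 9.81 × 12.4) = 15.60 m/s

v = 15.6 m/s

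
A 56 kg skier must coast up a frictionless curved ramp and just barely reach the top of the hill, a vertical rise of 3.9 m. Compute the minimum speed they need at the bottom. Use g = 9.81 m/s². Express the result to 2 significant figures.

At the top they are momentarily at rest, so all KE converts to PE: ½mv² = mgh
v = √(2gh) = √(2 × 9.81 × 3.9) = 8.747 m/s

v = 8.7 m/s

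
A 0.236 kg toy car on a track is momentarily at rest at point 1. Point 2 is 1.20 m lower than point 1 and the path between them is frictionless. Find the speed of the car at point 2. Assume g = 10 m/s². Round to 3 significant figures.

By conservation of mechanical energy, mgh = ½mv²
v = √(2gh) = √(2 × 10 × 1.20) = √24.000 = 4.899 m/s

v = 4.90 m/s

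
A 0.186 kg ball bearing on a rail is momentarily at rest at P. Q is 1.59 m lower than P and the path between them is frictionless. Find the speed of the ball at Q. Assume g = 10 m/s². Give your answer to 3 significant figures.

v = 5.64 m/s

Equating total energy at the two states: mgh = ½mv²
The mass cancels from both sides.
v = √(2gh) = √(2 × 10 × 1.59) = √31.800 = 5.639 m/s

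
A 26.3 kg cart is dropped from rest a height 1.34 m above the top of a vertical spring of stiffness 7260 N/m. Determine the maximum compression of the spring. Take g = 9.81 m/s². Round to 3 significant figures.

x = 0.346 m

Measuring PE from the top of the relaxed spring, at max compression the cart has dropped H + x with zero KE, so:
mg(H + x) = ½kx²
½(7260)x² − (26.3)(9.81)x − (26.3)(9.81)(1.34) = 0
3630x² − 258.0x − 345.7 = 0
x = [258.0 + √(66566 + 5.0199e+06)]/(2 × 3630) = 0.3462 m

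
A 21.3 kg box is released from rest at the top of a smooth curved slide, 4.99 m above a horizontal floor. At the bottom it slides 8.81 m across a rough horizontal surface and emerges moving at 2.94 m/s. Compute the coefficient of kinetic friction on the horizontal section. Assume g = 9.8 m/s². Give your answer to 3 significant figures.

Applying the work–energy principle:
mgh = ½mv² + μ_k m g d
mgh = 1041.6 J; ½mv² = 92.054 J
W_f = 1041.6 − 92.054 = 949.6 J
μ_k = W_f/(mg·d) = 949.6/(208.7 × 8.81) = 0.5163

μ_k = 0.516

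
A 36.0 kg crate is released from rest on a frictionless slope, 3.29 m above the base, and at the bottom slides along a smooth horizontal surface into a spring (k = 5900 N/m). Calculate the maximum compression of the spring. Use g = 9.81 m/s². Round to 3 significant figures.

Gravitational PE at the top equals spring PE at max compression: mgh = ½kx²
x = √(2mgh/k) = √(2 × 36.0 × 9.81 × 3.29 / 5900) = 0.6276 m

x = 0.628 m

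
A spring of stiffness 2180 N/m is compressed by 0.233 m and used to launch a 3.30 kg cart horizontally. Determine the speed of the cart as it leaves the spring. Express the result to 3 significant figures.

Conservation of energy: ½kx² = ½mv²
v = x√(k/m) = 0.233 × √(2180/3.30) = 5.989 m/s

v = 5.99 m/s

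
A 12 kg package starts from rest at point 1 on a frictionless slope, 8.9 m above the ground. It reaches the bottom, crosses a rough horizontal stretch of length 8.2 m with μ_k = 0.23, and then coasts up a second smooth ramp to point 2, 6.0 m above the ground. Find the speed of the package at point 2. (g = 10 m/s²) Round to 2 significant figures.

v = 4.5 m/s

Energy at 1: mgh₁ = (12)(10)(8.9) = 1068.0 J
Friction loss: W_f = μ_k mg d = 226.3 J
At 2: ½mv² + mgh₂ = mgh₁ − W_f
½mv² = 1068.0 − 226.3 − 720.00 = 121.68 J
v = √(2 × 121.68/12) = 4.503 m/s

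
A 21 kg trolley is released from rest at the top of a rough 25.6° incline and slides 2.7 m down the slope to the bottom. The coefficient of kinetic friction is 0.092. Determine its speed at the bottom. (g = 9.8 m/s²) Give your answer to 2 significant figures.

v = 4.3 m/s

Energy: mgh = ½mv² + W_f, with h = L sinθ and W_f = μ_k (mg cosθ) L
mgh = mgL sinθ = (21)(9.8)(2.7)sin25.6° = 240.09 J
W_f = μ_k mg cosθ · L = (0.092)(21)(9.8)cos25.6°·2.7 = 46.10 J
½mv² = 240.09 − 46.10 = 193.99 J
v = √(2 × 193.99/21) = 4.298 m/s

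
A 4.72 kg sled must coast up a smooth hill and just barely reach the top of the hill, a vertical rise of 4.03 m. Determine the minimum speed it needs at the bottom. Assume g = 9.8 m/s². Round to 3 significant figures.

At the top it is momentarily at rest, so all KE converts to PE: ½mv² = mgh
v = √(2gh) = √(2 × 9.8 × 4.03) = 8.888 m/s

v = 8.89 m/s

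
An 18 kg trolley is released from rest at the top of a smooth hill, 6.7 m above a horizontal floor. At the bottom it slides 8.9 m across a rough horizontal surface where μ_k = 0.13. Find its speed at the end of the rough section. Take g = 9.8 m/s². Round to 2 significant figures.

Applying the work–energy principle:
mgh = ½mv² + μ_k m g d
W_f = μ_k mg d = (0.13)(18)(9.8)(8.9) = 204.1 J
½mv² = mgh − W_f = 1181.9 − 204.1 = 977.79 J
v = √(2 × 977.79/18) = 10.42 m/s

v = 10 m/s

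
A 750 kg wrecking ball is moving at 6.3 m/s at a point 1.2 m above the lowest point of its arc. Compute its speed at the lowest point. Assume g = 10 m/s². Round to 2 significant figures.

Mechanical energy is conserved (no friction): ½mv₀² + mgh = ½mv²
v² = v₀² + 2gh = (6.3)² + 2(10)(1.2) = 63.690
v = √63.690 = 7.981 m/s

v = 8.0 m/s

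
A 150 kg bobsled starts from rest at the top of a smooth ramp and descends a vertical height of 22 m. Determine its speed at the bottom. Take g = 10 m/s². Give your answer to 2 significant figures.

v = 21 m/s

Mechanical energy is conserved (no friction): mgh = ½mv²
v = √(2gh) = √(2 × 10 × 22) = √440.00 = 20.98 m/s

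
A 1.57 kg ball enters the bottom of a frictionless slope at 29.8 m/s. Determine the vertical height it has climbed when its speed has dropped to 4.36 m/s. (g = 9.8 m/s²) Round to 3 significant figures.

h = 44.3 m

Energy balance between the two points: ½mv₁² = ½mv₂² + mgh
h = (v₁² − v₂²)/(2g) = (29.8² − 4.36²)/(2 × 9.8) = 44.34 m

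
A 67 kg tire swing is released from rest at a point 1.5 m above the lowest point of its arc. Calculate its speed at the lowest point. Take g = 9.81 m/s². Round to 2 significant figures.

v = 5.4 m/s

Equating total energy at the two states: mgh = ½mv²
v = √(2gh) = √(2 × 9.81 × 1.5) = √29.430 = 5.425 m/s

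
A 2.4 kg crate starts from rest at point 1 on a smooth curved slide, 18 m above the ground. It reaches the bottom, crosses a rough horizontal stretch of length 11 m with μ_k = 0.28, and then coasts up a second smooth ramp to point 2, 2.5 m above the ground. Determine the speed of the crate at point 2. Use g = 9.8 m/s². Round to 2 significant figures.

Energy at 1: mgh₁ = (2.4)(9.8)(18) = 423.36 J
Friction loss: W_f = μ_k mg d = 72.44 J
At 2: ½mv² + mgh₂ = mgh₁ − W_f
½mv² = 423.36 − 72.44 − 58.800 = 292.12 J
v = √(2 × 292.12/2.4) = 15.60 m/s

v = 16 m/s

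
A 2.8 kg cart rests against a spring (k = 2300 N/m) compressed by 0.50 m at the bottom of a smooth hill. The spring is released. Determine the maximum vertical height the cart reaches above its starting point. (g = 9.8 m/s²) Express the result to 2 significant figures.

At maximum height the cart is at rest, so ½kx² = mgh
h = kx²/(2mg) = (2300)(0.50)²/(2 × 2.8 × 9.8) = 10.48 m

h = 10 m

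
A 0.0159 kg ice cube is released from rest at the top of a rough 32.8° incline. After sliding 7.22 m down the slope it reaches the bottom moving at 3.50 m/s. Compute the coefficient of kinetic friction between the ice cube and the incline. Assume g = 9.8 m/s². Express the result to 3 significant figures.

Energy balance down the incline: mg L sinθ − ½mv² = μ_k (mg cosθ) L
mgL sinθ = 0.60943 J; ½mv² = 0.097388 J
W_f = 0.60943 − 0.097388 = 0.5120 J
μ_k = W_f/(mg cosθ · L) = 0.5120/(0.1310 × 7.22) = 0.5415

μ_k = 0.541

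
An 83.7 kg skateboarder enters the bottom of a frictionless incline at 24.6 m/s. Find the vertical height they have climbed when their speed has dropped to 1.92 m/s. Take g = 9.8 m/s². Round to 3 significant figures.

h = 30.7 m

Conservation of energy: ½mv₁² = ½mv₂² + mgh
h = (v₁² − v₂²)/(2g) = (24.6² − 1.92²)/(2 × 9.8) = 30.69 m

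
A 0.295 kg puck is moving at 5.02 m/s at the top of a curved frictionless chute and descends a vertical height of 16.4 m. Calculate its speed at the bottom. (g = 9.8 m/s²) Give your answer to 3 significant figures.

v = 18.6 m/s

Equating total energy at the two states: ½mv₀² + mgh = ½mv²
v² = v₀² + 2gh = (5.02)² + 2(9.8)(16.4) = 346.64
v = √346.64 = 18.62 m/s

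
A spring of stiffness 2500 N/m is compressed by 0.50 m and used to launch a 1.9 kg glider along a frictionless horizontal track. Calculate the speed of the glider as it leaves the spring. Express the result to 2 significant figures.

Conservation of energy: ½kx² = ½mv²
v = x√(k/m) = 0.50 × √(2500/1.9) = 18.14 m/s

v = 18 m/s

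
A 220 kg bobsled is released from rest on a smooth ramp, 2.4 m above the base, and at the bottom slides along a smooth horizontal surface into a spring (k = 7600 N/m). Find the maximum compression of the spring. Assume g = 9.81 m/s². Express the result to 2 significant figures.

At max compression the bobsled is momentarily at rest: mgh = ½kx²
x = √(2mgh/k) = √(2 × 220 × 9.81 × 2.4 / 7600) = 1.168 m

x = 1.2 m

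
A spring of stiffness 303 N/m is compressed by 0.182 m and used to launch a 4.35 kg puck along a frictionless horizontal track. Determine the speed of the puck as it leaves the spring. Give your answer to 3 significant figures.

v = 1.52 m/s

Spring PE converts entirely to kinetic energy: ½kx² = ½mv²
v = x√(k/m) = 0.182 × √(303/4.35) = 1.519 m/s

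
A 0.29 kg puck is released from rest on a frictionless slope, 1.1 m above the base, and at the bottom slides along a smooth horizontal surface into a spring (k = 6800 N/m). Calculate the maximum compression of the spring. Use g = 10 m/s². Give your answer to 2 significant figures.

x = 0.031 m

Energy conservation (no friction) from release to max compression: mgh = ½kx²
x = √(2mgh/k) = √(2 × 0.29 × 10 × 1.1 / 6800) = 0.03063 m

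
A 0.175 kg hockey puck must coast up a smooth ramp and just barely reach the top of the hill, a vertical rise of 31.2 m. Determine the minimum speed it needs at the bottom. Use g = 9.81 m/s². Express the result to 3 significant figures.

v = 24.7 m/s

At the top it is momentarily at rest, so all KE converts to PE: ½mv² = mgh
v = √(2gh) = √(2 × 9.81 × 31.2) = 24.74 m/s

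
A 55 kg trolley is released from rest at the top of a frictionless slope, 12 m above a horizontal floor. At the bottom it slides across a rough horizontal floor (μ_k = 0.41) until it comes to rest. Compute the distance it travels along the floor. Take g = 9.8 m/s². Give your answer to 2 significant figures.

d = 29 m

Energy at the top = energy at the end + work done against friction:
At rest all PE has been dissipated by friction: mgh = μ_k m g d
d = h/μ_k = 12/0.41 = 29.27 m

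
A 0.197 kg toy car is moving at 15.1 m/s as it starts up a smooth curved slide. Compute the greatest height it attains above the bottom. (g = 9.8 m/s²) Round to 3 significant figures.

h = 11.6 m

By energy conservation, ½mv² = mgh
h = v²/(2g) = 15.1²/(2 × 9.8) = 11.63 m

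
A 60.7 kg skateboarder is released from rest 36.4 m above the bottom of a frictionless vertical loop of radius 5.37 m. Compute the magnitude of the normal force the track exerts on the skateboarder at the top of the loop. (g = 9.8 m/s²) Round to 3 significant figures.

N = 5090 N

Energy from release to top (height 2r): mgh = ½mv_top² + mg(2r)
v_top² = 2g(h − 2r) = 2(9.8)(36.4 − 10.74) = 502.94 m²/s²
At the top, both N and weight point toward the centre: N + mg = mv_top²/r
N = m(v_top²/r − g) = 60.7(502.94/5.37 − 9.8) = 5090 N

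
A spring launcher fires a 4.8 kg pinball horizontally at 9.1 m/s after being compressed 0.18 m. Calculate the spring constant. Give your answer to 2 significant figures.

Energy stored in the spring equals the launch KE: ½kx² = ½mv²
k = mv²/x² = (4.8)(9.1)²/(0.18)² = 12268 N/m

k = 12000 N/m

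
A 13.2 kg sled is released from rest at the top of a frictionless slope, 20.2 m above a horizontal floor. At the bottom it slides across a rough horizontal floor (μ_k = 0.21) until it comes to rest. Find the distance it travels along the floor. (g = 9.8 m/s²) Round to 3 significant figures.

d = 96.2 m

Energy at the top = energy at the end + work done against friction:
At rest all PE has been dissipated by friction: mgh = μ_k m g d
d = h/μ_k = 20.2/0.21 = 96.19 m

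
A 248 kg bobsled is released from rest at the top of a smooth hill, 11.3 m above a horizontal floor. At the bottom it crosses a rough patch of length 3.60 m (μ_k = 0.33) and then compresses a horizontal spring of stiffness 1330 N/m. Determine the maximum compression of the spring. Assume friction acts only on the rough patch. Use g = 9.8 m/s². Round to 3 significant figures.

Initial energy: E₁ = mgh = (248)(9.8)(11.3) = 27464 J
Friction removes W_f = μ_k mg d = (0.33)(248)(9.8)(3.60) = 2887 J
Energy reaching the spring: E = 27464 − 2887 = 24576 J
At max compression ½kx² = E ⇒ x = √(2E/k) = √(2 × 24576/1330) = 6.079 m

x = 6.08 m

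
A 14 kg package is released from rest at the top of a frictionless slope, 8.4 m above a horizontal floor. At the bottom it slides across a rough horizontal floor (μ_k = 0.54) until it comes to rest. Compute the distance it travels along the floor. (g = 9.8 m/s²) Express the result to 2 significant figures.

d = 16 m

Applying the work–energy principle:
At rest all PE has been dissipated by friction: mgh = μ_k m g d
d = h/μ_k = 8.4/0.54 = 15.56 m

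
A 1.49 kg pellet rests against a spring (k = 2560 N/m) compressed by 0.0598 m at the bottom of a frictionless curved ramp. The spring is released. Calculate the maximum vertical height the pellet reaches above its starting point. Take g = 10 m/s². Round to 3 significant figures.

h = 0.307 m

At maximum height the pellet is at rest, so ½kx² = mgh
h = kx²/(2mg) = (2560)(0.0598)²/(2 × 1.49 × 10) = 0.3072 m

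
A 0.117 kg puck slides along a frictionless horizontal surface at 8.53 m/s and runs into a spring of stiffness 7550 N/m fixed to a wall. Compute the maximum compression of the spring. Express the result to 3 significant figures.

Conservation of energy between contact and max compression: ½mv² = ½kx²
x = v√(m/k) = 8.53 × √(0.117/7550) = 0.03358 m

x = 0.0336 m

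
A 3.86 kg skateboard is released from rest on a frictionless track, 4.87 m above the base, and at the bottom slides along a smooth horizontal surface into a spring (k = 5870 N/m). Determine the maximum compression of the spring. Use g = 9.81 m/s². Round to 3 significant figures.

x = 0.251 m

At max compression the skateboard is momentarily at rest: mgh = ½kx²
x = √(2mgh/k) = √(2 × 3.86 × 9.81 × 4.87 / 5870) = 0.2507 m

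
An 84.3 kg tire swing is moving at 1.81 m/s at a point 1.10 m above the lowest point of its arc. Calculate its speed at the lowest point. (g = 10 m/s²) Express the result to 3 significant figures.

v = 5.03 m/s

By conservation of mechanical energy, ½mv₀² + mgh = ½mv²
v² = v₀² + 2gh = (1.81)² + 2(10)(1.10) = 25.276
v = √25.276 = 5.028 m/s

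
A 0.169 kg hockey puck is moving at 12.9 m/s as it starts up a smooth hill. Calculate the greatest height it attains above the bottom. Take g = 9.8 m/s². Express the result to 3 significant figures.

h = 8.49 m

By energy conservation, ½mv² = mgh
h = v²/(2g) = 12.9²/(2 × 9.8) = 8.490 m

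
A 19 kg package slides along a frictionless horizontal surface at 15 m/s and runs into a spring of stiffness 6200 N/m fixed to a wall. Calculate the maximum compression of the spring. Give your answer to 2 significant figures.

At max compression the package is momentarily at rest: ½mv² = ½kx²
x = v√(m/k) = 15 × √(19/6200) = 0.8304 m

x = 0.83 m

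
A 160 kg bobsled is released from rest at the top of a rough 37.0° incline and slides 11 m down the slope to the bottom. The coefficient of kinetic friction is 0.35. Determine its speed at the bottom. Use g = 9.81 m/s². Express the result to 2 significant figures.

v = 8.3 m/s

Work–energy: mg(L sinθ) − μ_k(mg cosθ)L = ½mv²
mgh = mgL sinθ = (160)(9.81)(11)sin37.0° = 10391 J
W_f = μ_k mg cosθ · L = (0.35)(160)(9.81)cos37.0°·11 = 4826 J
½mv² = 10391 − 4826 = 5564.6 J
v = √(2 × 5564.6/160) = 8.340 m/s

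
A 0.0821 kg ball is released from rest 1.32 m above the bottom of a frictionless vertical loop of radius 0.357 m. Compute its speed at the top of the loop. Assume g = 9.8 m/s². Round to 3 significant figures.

v = 3.45 m/s

Energy conservation: mgh = ½mv_top² + mg(2r)
v_top² = 2g(h − 2r) = 2(9.8)(1.32 − 0.7140) = 11.88
v_top = 3.446 m/s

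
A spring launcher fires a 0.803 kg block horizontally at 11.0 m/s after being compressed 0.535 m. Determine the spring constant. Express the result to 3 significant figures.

k = 339 N/m

Spring PE at full compression equals KE at release: ½kx² = ½mv²
k = mv²/x² = (0.803)(11.0)²/(0.535)² = 339.5 N/m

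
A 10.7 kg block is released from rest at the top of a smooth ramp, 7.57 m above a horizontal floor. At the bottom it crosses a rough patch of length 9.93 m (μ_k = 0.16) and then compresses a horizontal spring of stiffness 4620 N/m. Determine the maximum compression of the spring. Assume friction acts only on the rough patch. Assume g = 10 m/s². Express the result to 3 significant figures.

Initial energy: E₁ = mgh = (10.7)(10)(7.57) = 809.99 J
Friction removes W_f = μ_k mg d = (0.16)(10.7)(10)(9.93) = 170.0 J
Energy reaching the spring: E = 809.99 − 170.0 = 639.99 J
At max compression ½kx² = E ⇒ x = √(2E/k) = √(2 × 639.99/4620) = 0.5264 m

x = 0.526 m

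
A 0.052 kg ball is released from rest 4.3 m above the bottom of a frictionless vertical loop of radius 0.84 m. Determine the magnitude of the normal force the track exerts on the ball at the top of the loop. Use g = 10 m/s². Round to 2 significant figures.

N = 2.7 N

Energy from release to top (height 2r): mgh = ½mv_top² + mg(2r)
v_top² = 2g(h − 2r) = 2(10)(4.3 − 1.680) = 52.400 m²/s²
At the top, both N and weight point toward the centre: N + mg = mv_top²/r
N = m(v_top²/r − g) = 0.052(52.400/0.84 − 10) = 2.724 N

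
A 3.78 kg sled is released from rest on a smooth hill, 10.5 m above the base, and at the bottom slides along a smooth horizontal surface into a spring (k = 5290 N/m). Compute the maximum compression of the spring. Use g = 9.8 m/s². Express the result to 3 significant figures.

Energy conservation (no friction) from release to max compression: mgh = ½kx²
x = √(2mgh/k) = √(2 × 3.78 × 9.8 × 10.5 / 5290) = 0.3835 m

x = 0.383 m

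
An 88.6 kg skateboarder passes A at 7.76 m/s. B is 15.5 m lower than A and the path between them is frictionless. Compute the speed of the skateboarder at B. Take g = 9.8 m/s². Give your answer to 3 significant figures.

Mechanical energy is conserved (no friction): ½mv₀² + mgh = ½mv²
v² = v₀² + 2gh = (7.76)² + 2(9.8)(15.5) = 364.02
v = √364.02 = 19.08 m/s

v = 19.1 m/s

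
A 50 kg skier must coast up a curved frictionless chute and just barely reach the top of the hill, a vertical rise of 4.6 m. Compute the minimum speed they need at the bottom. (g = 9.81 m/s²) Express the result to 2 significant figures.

At the top they are momentarily at rest, so all KE converts to PE: ½mv² = mgh
v = √(2gh) = √(2 × 9.81 × 4.6) = 9.500 m/s

v = 9.5 m/s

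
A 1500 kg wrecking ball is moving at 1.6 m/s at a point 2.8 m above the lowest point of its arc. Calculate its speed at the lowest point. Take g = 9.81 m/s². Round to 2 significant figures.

Energy conservation between the two points: ½mv₀² + mgh = ½mv²
The mass cancels from both sides.
v² = v₀² + 2gh = (1.6)² + 2(9.81)(2.8) = 57.496
v = √57.496 = 7.583 m/s

v = 7.6 m/s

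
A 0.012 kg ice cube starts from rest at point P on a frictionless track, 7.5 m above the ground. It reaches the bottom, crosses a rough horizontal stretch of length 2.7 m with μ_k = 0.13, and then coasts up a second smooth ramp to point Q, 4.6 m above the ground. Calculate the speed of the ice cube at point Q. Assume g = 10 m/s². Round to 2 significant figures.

Energy at P: mgh₁ = (0.012)(10)(7.5) = 0.90000 J
Friction loss: W_f = μ_k mg d = 0.04212 J
At Q: ½mv² + mgh₂ = mgh₁ − W_f
½mv² = 0.90000 − 0.04212 − 0.55200 = 0.30588 J
v = √(2 × 0.30588/0.012) = 7.140 m/s

v = 7.1 m/s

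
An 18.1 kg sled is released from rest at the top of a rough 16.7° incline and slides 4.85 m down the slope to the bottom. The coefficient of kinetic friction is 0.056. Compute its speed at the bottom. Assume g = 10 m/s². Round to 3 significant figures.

v = 4.76 m/s

Work–energy: mg(L sinθ) − μ_k(mg cosθ)L = ½mv²
mgh = mgL sinθ = (18.1)(10)(4.85)sin16.7° = 252.26 J
W_f = μ_k mg cosθ · L = (0.056)(18.1)(10)cos16.7°·4.85 = 47.09 J
½mv² = 252.26 − 47.09 = 205.17 J
v = √(2 × 205.17/18.1) = 4.761 m/s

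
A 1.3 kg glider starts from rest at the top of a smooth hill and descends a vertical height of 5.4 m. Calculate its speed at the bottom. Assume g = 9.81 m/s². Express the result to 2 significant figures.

v = 10 m/s

Equating total energy at the two states: mgh = ½mv²
v = √(2gh) = √(2 × 9.81 × 5.4) = √105.95 = 10.29 m/s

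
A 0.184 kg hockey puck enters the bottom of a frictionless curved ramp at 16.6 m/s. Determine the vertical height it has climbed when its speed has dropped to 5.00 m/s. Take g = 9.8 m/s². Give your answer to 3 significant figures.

h = 12.8 m

Energy balance between the two points: ½mv₁² = ½mv₂² + mgh
h = (v₁² − v₂²)/(2g) = (16.6² − 5.00²)/(2 × 9.8) = 12.78 m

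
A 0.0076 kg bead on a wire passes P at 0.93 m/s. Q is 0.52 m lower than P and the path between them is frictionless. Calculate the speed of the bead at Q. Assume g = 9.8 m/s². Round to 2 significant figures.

v = 3.3 m/s

By conservation of mechanical energy, ½mv₀² + mgh = ½mv²
v² = v₀² + 2gh = (0.93)² + 2(9.8)(0.52) = 11.057
v = √11.057 = 3.325 m/s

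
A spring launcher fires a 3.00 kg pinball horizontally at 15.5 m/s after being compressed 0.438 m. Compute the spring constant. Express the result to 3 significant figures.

½kx² = ½mv²
k = mv²/x² = (3.00)(15.5)²/(0.438)² = 3757 N/m

k = 3760 N/m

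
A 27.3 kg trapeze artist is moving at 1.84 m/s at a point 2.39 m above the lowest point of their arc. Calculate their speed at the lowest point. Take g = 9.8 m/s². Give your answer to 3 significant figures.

v = 7.09 m/s

By conservation of mechanical energy, ½mv₀² + mgh = ½mv²
v² = v₀² + 2gh = (1.84)² + 2(9.8)(2.39) = 50.230
v = √50.230 = 7.087 m/s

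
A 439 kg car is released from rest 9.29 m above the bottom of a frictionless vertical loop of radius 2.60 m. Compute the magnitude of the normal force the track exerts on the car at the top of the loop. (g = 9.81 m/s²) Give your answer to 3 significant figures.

Energy from release to top (height 2r): mgh = ½mv_top² + mg(2r)
v_top² = 2g(h − 2r) = 2(9.81)(9.29 − 5.200) = 80.246 m²/s²
At the top, both N and weight point toward the centre: N + mg = mv_top²/r
N = m(v_top²/r − g) = 439(80.246/2.60 − 9.81) = 9243 N

N = 9240 N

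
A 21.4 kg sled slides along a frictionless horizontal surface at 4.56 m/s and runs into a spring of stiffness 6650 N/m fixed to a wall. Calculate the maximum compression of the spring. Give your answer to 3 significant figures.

Conservation of energy between contact and max compression: ½mv² = ½kx²
x = v√(m/k) = 4.56 × √(21.4/6650) = 0.2587 m

x = 0.259 m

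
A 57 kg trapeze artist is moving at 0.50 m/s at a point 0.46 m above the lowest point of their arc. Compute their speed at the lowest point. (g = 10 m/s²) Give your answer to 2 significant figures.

Energy conservation between the two points: ½mv₀² + mgh = ½mv²
v² = v₀² + 2gh = (0.50)² + 2(10)(0.46) = 9.4500
v = √9.4500 = 3.074 m/s

v = 3.1 m/s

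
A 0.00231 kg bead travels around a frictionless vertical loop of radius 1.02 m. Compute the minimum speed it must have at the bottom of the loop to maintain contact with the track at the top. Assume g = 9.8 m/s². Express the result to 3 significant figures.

v = 7.07 m/s

At the top: mg = mv_top²/r ⇒ v_top² = gr = 9.996 m²/s²
Energy from bottom to top (height 2r): ½mv_bot² = ½mv_top² + mg(2r)
v_bot² = gr + 4gr = 5gr = 49.98
v_bot = √(5gr) = 7.070 m/s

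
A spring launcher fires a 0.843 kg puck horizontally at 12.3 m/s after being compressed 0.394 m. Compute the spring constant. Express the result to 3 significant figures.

Spring PE at full compression equals KE at release: ½kx² = ½mv²
k = mv²/x² = (0.843)(12.3)²/(0.394)² = 821.6 N/m

k = 822 N/m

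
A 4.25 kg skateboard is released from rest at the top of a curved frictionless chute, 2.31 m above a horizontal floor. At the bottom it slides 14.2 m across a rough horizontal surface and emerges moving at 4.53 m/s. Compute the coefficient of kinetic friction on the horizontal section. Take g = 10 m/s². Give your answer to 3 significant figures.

μ_k = 0.0904

Applying the work–energy principle:
mgh = ½mv² + μ_k m g d
mgh = 98.175 J; ½mv² = 43.607 J
W_f = 98.175 − 43.607 = 54.57 J
μ_k = W_f/(mg·d) = 54.57/(42.50 × 14.2) = 0.09042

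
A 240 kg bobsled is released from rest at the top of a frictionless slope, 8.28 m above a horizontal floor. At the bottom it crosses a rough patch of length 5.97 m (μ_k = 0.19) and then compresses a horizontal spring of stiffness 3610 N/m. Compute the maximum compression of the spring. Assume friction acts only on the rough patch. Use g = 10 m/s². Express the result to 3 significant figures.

Initial energy: E₁ = mgh = (240)(10)(8.28) = 19872 J
Friction removes W_f = μ_k mg d = (0.19)(240)(10)(5.97) = 2722 J
Energy reaching the spring: E = 19872 − 2722 = 17150 J
At max compression ½kx² = E ⇒ x = √(2E/k) = √(2 × 17150/3610) = 3.082 m

x = 3.08 m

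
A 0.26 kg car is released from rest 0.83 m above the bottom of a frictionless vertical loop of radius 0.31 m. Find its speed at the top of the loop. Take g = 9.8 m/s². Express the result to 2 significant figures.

Energy conservation: mgh = ½mv_top² + mg(2r)
v_top² = 2g(h − 2r) = 2(9.8)(0.83 − 0.6200) = 4.116
v_top = 2.029 m/s

v = 2.0 m/s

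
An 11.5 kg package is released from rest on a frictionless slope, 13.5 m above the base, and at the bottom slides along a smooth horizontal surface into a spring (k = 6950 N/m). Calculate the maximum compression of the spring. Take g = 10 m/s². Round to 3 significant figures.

x = 0.668 m

At max compression the package is momentarily at rest: mgh = ½kx²
x = √(2mgh/k) = √(2 × 11.5 × 10 × 13.5 / 6950) = 0.6684 m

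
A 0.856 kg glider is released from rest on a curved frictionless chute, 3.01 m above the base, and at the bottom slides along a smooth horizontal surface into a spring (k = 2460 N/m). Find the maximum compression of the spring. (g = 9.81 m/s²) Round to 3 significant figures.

x = 0.143 m

Gravitational PE at the top equals spring PE at max compression: mgh = ½kx²
x = √(2mgh/k) = √(2 × 0.856 × 9.81 × 3.01 / 2460) = 0.1434 m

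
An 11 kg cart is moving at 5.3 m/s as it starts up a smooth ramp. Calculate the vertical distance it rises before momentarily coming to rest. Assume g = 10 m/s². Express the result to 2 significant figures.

By energy conservation, ½mv² = mgh
h = v²/(2g) = 5.3²/(2 × 10) = 1.405 m

h = 1.4 m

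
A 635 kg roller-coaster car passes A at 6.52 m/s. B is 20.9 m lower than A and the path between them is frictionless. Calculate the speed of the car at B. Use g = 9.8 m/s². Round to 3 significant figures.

Energy conservation between the two points: ½mv₀² + mgh = ½mv²
The mass cancels from both sides.
v² = v₀² + 2gh = (6.52)² + 2(9.8)(20.9) = 452.15
v = √452.15 = 21.26 m/s

v = 21.3 m/s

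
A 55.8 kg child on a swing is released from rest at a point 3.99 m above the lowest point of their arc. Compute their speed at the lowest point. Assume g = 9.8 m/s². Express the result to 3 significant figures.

v = 8.84 m/s

By conservation of mechanical energy, mgh = ½mv²
v = √(2gh) = √(2 × 9.8 × 3.99) = √78.204 = 8.843 m/s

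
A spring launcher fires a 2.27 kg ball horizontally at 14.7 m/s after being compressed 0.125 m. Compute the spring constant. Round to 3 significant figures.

k = 31400 N/m

Energy stored in the spring equals the launch KE: ½kx² = ½mv²
k = mv²/x² = (2.27)(14.7)²/(0.125)² = 31394 N/m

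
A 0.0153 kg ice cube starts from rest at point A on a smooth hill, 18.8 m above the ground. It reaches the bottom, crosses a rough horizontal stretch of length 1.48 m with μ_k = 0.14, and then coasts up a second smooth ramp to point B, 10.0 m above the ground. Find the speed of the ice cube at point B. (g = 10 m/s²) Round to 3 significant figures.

Energy at A: mgh₁ = (0.0153)(10)(18.8) = 2.8764 J
Friction loss: W_f = μ_k mg d = 0.03170 J
At B: ½mv² + mgh₂ = mgh₁ − W_f
½mv² = 2.8764 − 0.03170 − 1.5300 = 1.3147 J
v = √(2 × 1.3147/0.0153) = 13.11 m/s

v = 13.1 m/s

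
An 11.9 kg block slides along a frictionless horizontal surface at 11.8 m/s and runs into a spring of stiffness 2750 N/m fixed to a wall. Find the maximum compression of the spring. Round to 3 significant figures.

All KE is stored as spring PE at maximum compression: ½mv² = ½kx²
x = v√(m/k) = 11.8 × √(11.9/2750) = 0.7762 m

x = 0.776 m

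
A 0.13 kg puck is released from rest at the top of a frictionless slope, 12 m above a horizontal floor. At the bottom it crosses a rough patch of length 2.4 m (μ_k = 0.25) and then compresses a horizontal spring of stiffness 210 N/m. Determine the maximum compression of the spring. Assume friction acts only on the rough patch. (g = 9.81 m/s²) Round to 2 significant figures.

Initial energy: E₁ = mgh = (0.13)(9.81)(12) = 15.304 J
Friction removes W_f = μ_k mg d = (0.25)(0.13)(9.81)(2.4) = 0.7652 J
Energy reaching the spring: E = 15.304 − 0.7652 = 14.538 J
At max compression ½kx² = E ⇒ x = √(2E/k) = √(2 × 14.538/210) = 0.3721 m

x = 0.37 m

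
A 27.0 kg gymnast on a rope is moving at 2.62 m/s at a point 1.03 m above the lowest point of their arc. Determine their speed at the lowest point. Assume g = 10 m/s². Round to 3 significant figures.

v = 5.24 m/s

Equating total energy at the two states: ½mv₀² + mgh = ½mv²
v² = v₀² + 2gh = (2.62)² + 2(10)(1.03) = 27.464
v = √27.464 = 5.241 m/s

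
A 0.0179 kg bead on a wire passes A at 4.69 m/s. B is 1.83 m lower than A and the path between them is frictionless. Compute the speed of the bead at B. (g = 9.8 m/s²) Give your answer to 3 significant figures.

Energy conservation between the two points: ½mv₀² + mgh = ½mv²
v² = v₀² + 2gh = (4.69)² + 2(9.8)(1.83) = 57.864
v = √57.864 = 7.607 m/s

v = 7.61 m/s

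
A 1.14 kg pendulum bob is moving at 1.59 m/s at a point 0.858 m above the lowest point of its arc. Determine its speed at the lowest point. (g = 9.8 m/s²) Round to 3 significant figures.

v = 4.40 m/s

Mechanical energy is conserved (no friction): ½mv₀² + mgh = ½mv²
v² = v₀² + 2gh = (1.59)² + 2(9.8)(0.858) = 19.345
v = √19.345 = 4.398 m/s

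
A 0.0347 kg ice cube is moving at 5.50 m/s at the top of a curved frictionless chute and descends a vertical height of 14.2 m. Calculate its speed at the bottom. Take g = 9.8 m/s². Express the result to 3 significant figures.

Mechanical energy is conserved (no friction): ½mv₀² + mgh = ½mv²
The mass cancels from both sides.
v² = v₀² + 2gh = (5.50)² + 2(9.8)(14.2) = 308.57
v = √308.57 = 17.57 m/s

v = 17.6 m/s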